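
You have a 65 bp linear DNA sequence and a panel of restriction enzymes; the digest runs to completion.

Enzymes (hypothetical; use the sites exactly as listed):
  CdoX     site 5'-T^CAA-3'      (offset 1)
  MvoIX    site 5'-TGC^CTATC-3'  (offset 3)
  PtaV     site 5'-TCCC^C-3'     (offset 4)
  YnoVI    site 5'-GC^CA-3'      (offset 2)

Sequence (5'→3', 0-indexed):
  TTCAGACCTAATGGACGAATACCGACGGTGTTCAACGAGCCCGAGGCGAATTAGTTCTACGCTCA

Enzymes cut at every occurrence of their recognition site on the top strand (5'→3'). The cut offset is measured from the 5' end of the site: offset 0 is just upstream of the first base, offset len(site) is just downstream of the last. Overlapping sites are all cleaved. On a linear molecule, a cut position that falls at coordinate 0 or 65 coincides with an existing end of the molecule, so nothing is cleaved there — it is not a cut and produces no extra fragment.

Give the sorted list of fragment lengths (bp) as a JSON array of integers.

[32,33]

Scan for sites:
  CdoX TCAA/1: at [31] ⇒ [32]
  MvoIX (TGCCTATC, off=3): no sites
  PtaV (TCCCC, off=4): no sites
  YnoVI (GCCA, off=2): no sites

All cut coordinates (distinct, sorted): [32]

Fragments:
  [0,32): 32 bp
  [32,65): 33 bp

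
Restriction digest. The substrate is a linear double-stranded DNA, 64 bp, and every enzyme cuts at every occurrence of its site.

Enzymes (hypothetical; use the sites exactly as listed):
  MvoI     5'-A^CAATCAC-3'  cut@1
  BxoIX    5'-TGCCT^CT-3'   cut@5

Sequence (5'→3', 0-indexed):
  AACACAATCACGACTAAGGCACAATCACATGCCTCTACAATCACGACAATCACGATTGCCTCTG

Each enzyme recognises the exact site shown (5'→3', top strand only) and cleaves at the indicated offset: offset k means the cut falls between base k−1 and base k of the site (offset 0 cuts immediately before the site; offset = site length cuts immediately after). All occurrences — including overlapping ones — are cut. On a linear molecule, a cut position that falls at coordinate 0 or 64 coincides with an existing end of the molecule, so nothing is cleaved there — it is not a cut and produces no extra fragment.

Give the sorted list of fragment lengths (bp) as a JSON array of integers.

[3,3,4,9,13,15,17]

Scan for sites:
  MvoI ACAATCAC/1: at [3, 20, 36, 45] ⇒ [4, 21, 37, 46]
  BxoIX TGCCTCT/5: at [29, 56] ⇒ [34, 61]

Pooled cuts: [4, 21, 34, 37, 46, 61]

Fragments:
  [0,4): 4 bp
  [4,21): 17 bp
  [21,34): 13 bp
  [34,37): 3 bp
  [37,46): 9 bp
  [46,61): 15 bp
  [61,64): 3 bp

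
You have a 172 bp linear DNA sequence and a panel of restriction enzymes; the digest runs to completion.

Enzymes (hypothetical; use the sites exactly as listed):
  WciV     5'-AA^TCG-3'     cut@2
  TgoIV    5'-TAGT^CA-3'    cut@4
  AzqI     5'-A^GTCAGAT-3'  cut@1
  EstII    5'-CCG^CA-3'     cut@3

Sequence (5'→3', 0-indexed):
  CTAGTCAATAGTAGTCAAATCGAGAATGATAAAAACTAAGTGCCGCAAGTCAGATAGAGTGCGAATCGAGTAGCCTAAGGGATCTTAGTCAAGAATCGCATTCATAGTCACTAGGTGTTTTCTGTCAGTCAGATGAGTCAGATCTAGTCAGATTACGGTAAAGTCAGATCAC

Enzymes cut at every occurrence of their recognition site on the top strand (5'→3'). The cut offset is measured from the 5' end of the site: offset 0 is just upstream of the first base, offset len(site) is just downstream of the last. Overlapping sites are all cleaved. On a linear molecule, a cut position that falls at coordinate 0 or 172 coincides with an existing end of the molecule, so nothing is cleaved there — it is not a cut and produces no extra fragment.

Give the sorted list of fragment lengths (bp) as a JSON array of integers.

Scan for sites:
  WciV AATCG/2: at [17, 63, 93] ⇒ [19, 65, 95]
  TgoIV TAGTCA/4: at [1, 11, 85, 104, 144] ⇒ [5, 15, 89, 108, 148]
  AzqI AGTCAGAT/1: at [47, 126, 135, 145, 161] ⇒ [48, 127, 136, 146, 162]
  EstII CCGCA/3: at [42] ⇒ [45]

Pooled cuts: [5, 15, 19, 45, 48, 65, 89, 95, 108, 127, 136, 146, 148, 162]

Fragment lengths:
  [0,5): 5 bp
  [5,15): 10 bp
  [15,19): 4 bp
  [19,45): 26 bp
  [45,48): 3 bp
  [48,65): 17 bp
  [65,89): 24 bp
  [89,95): 6 bp
  [95,108): 13 bp
  [108,127): 19 bp
  [127,136): 9 bp
  [136,146): 10 bp
  [146,148): 2 bp
  [148,162): 14 bp
  [162,172): 10 bp

[2,3,4,5,6,9,10,10,10,13,14,17,19,24,26]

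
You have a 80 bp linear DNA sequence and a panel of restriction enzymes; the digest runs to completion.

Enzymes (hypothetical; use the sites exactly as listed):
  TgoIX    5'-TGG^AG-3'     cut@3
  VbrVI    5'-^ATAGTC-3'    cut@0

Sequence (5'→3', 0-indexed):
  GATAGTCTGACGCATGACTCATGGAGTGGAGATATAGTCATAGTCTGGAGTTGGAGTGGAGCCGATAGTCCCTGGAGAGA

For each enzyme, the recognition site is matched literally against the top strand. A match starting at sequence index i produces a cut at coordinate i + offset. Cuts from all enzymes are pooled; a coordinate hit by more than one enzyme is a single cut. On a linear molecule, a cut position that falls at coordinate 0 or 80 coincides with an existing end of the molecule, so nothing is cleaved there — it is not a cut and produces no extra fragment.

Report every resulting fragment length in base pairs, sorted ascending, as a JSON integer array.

[1,4,5,5,5,5,6,6,9,11,23]

Site scan:
  TgoIX TGGAG/3: at [21, 26, 45, 51, 56, 72] ⇒ [24, 29, 48, 54, 59, 75]
  VbrVI ATAGTC/0: at [1, 33, 39, 64] ⇒ [1, 33, 39, 64]

Pooled cuts: [1, 24, 29, 33, 39, 48, 54, 59, 64, 75]

Fragments:
  [0,1): 1 bp
  [1,24): 23 bp
  [24,29): 5 bp
  [29,33): 4 bp
  [33,39): 6 bp
  [39,48): 9 bp
  [48,54): 6 bp
  [54,59): 5 bp
  [59,64): 5 bp
  [64,75): 11 bp
  [75,80): 5 bp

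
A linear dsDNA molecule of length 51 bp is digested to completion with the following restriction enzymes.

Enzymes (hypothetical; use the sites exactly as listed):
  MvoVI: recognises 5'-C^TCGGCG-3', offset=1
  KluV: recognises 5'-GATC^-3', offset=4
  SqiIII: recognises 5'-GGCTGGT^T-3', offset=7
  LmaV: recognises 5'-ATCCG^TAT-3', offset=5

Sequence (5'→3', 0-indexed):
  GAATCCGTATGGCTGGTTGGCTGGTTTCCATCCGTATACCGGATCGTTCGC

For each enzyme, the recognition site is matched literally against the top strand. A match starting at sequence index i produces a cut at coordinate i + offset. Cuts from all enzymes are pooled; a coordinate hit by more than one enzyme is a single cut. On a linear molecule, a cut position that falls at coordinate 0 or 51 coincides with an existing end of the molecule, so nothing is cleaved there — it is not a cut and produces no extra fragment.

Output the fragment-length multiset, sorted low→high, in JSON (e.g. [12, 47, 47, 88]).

Per-enzyme occurrences:
  MvoVI (CTCGGCG, off=1): no sites
  KluV (GATC, off=4): starts [41] → cuts [45]
  SqiIII (GGCTGGTT, off=7): starts [10, 18] → cuts [17, 25]
  LmaV (ATCCGTAT, off=5): starts [2, 29] → cuts [7, 34]

All cut coordinates (distinct, sorted): [7, 17, 25, 34, 45]

Fragment lengths:
  [0,7): 7 bp
  [7,17): 10 bp
  [17,25): 8 bp
  [25,34): 9 bp
  [34,45): 11 bp
  [45,51): 6 bp

[6,7,8,9,10,11]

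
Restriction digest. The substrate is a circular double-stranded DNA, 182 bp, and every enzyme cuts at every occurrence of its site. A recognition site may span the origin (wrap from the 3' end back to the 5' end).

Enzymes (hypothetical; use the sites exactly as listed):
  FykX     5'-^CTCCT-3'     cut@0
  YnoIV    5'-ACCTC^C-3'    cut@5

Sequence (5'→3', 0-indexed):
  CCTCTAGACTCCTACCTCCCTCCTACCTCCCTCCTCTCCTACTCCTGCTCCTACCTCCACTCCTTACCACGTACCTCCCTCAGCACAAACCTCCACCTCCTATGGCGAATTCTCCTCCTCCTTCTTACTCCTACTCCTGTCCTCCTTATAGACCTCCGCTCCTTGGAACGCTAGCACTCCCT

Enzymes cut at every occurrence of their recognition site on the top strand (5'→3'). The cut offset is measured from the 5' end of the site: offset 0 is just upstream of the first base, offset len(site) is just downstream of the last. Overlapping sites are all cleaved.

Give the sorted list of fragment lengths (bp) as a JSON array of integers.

Scan for sites:
  FykX (CTCCT, off=0): starts [8, 19, 30, 35, 41, 47, 59, 96, 111, 114, 117, 127, 133, 141, 158, 180] → cuts [8, 19, 30, 35, 41, 47, 59, 96, 111, 114, 117, 127, 133, 141, 158, 180]
  YnoIV (ACCTCC, off=5): starts [13, 24, 52, 72, 88, 94, 151] → cuts [18, 29, 57, 77, 93, 99, 156]

Pooled cuts: [8, 18, 19, 29, 30, 35, 41, 47, 57, 59, 77, 93, 96, 99, 111, 114, 117, 127, 133, 141, 156, 158, 180]

Fragment lengths:
  8→18: 10 bp
  18→19: 1 bp
  19→29: 10 bp
  29→30: 1 bp
  30→35: 5 bp
  35→41: 6 bp
  41→47: 6 bp
  47→57: 10 bp
  57→59: 2 bp
  59→77: 18 bp
  77→93: 16 bp
  93→96: 3 bp
  96→99: 3 bp
  99→111: 12 bp
  111→114: 3 bp
  114→117: 3 bp
  117→127: 10 bp
  127→133: 6 bp
  133→141: 8 bp
  141→156: 15 bp
  156→158: 2 bp
  158→180: 22 bp
  180→8 (wrap): 182-180+8 = 10 bp

[1,1,2,2,3,3,3,3,5,6,6,6,8,10,10,10,10,10,12,15,16,18,22]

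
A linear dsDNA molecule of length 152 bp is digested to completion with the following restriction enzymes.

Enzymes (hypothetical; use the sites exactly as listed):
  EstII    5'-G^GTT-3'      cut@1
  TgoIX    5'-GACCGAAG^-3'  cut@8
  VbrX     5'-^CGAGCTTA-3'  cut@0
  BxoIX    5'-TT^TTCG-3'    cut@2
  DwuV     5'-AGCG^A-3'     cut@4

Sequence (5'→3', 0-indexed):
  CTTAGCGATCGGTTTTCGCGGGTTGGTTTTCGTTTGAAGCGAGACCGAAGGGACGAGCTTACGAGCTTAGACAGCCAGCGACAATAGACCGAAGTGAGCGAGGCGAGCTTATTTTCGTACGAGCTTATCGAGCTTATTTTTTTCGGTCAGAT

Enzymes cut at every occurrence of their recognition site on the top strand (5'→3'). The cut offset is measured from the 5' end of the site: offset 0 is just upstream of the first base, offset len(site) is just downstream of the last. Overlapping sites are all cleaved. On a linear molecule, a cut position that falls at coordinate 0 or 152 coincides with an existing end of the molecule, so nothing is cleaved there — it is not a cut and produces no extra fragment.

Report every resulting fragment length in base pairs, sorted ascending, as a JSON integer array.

Per-enzyme occurrences:
  EstII (GGTT, off=1): starts [10, 20, 24] → cuts [11, 21, 25]
  TgoIX (GACCGAAG, off=8): starts [42, 86] → cuts [50, 94]
  VbrX (CGAGCTTA, off=0): starts [53, 61, 103, 119, 128] → cuts [53, 61, 103, 119, 128]
  BxoIX (TTTTCG, off=2): starts [12, 26, 111, 139] → cuts [14, 28, 113, 141]
  DwuV (AGCGA, off=4): starts [3, 37, 76, 96] → cuts [7, 41, 80, 100]

All cut coordinates (distinct, sorted): [7, 11, 14, 21, 25, 28, 41, 50, 53, 61, 80, 94, 100, 103, 113, 119, 128, 141]

Fragments:
  [0,7): 7 bp
  [7,11): 4 bp
  [11,14): 3 bp
  [14,21): 7 bp
  [21,25): 4 bp
  [25,28): 3 bp
  [28,41): 13 bp
  [41,50): 9 bp
  [50,53): 3 bp
  [53,61): 8 bp
  [61,80): 19 bp
  [80,94): 14 bp
  [94,100): 6 bp
  [100,103): 3 bp
  [103,113): 10 bp
  [113,119): 6 bp
  [119,128): 9 bp
  [128,141): 13 bp
  [141,152): 11 bp

[3,3,3,3,4,4,6,6,7,7,8,9,9,10,11,13,13,14,19]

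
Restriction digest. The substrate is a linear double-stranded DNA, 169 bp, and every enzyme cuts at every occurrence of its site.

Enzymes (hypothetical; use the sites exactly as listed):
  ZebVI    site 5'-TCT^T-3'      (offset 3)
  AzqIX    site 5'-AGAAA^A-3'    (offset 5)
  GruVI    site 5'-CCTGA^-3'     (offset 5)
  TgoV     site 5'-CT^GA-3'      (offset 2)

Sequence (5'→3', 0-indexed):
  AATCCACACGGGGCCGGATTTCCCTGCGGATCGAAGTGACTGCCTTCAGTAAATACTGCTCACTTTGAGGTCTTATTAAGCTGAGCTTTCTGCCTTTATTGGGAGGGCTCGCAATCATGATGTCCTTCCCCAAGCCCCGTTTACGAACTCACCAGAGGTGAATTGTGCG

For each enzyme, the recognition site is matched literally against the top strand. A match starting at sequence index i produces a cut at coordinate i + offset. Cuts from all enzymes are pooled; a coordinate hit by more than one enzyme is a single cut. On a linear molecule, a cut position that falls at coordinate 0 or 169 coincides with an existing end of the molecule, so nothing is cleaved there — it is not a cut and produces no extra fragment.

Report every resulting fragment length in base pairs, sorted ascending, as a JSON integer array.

Scan for sites:
  ZebVI (TCTT, off=3): starts [70] → cuts [73]
  AzqIX (AGAAAA, off=5): no sites
  GruVI (CCTGA, off=5): no sites
  TgoV (CTGA, off=2): starts [80] → cuts [82]

Pooled cuts: [73, 82]

Fragments:
  [0,73): 73 bp
  [73,82): 9 bp
  [82,169): 87 bp

[9,73,87]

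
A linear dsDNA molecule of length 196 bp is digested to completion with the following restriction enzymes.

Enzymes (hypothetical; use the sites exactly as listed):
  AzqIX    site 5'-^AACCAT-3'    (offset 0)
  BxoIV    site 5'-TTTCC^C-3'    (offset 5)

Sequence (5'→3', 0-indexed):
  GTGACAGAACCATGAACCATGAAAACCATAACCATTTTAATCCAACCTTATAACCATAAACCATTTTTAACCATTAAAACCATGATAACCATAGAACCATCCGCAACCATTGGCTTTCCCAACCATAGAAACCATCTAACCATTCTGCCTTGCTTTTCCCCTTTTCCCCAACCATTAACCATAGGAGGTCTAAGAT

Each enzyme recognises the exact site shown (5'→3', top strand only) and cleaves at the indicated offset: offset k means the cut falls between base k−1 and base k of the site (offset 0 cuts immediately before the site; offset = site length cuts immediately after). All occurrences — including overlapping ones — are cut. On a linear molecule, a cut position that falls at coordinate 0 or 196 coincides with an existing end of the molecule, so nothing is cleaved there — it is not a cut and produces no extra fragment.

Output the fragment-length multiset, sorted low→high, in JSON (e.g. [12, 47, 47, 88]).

Scan for sites:
  AzqIX (AACCAT, off=0): starts [7, 14, 23, 29, 51, 58, 68, 77, 86, 94, 104, 120, 129, 137, 169, 176] → cuts [7, 14, 23, 29, 51, 58, 68, 77, 86, 94, 104, 120, 129, 137, 169, 176]
  BxoIV (TTTCCC, off=5): starts [114, 154, 162] → cuts [119, 159, 167]

Pooled cuts: [7, 14, 23, 29, 51, 58, 68, 77, 86, 94, 104, 119, 120, 129, 137, 159, 167, 169, 176]

Fragment lengths:
  [0,7): 7 bp
  [7,14): 7 bp
  [14,23): 9 bp
  [23,29): 6 bp
  [29,51): 22 bp
  [51,58): 7 bp
  [58,68): 10 bp
  [68,77): 9 bp
  [77,86): 9 bp
  [86,94): 8 bp
  [94,104): 10 bp
  [104,119): 15 bp
  [119,120): 1 bp
  [120,129): 9 bp
  [129,137): 8 bp
  [137,159): 22 bp
  [159,167): 8 bp
  [167,169): 2 bp
  [169,176): 7 bp
  [176,196): 20 bp

[1,2,6,7,7,7,7,8,8,8,9,9,9,9,10,10,15,20,22,22]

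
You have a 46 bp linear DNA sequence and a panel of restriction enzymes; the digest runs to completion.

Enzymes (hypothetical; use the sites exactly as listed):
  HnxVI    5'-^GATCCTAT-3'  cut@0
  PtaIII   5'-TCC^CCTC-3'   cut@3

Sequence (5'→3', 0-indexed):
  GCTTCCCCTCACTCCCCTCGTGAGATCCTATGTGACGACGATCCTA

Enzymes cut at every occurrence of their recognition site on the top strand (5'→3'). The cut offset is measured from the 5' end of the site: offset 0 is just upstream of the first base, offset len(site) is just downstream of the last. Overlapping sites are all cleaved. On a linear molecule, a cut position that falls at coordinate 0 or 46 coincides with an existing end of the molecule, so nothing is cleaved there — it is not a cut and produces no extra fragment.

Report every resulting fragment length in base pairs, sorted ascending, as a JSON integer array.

Site scan:
  HnxVI (GATCCTAT, off=0): starts [23] → cuts [23]
  PtaIII (TCCCCTC, off=3): starts [3, 12] → cuts [6, 15]

All cut coordinates (distinct, sorted): [6, 15, 23]

Fragment lengths:
  [0,6): 6 bp
  [6,15): 9 bp
  [15,23): 8 bp
  [23,46): 23 bp

[6,8,9,23]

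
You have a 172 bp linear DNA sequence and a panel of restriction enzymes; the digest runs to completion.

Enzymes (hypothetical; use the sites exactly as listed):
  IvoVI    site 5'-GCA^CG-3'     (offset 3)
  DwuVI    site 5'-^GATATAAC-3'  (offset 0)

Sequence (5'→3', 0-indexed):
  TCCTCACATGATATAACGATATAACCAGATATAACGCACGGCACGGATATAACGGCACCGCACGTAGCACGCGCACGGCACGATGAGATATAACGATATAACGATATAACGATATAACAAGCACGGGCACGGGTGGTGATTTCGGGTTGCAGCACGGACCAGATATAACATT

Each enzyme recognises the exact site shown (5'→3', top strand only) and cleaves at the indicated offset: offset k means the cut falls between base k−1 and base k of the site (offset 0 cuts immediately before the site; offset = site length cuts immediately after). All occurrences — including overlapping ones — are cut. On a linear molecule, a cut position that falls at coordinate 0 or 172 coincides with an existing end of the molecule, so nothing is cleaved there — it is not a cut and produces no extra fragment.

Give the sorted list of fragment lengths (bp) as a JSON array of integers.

Site scan:
  IvoVI (GCACG, off=3): starts [35, 40, 59, 66, 72, 77, 120, 126, 151] → cuts [38, 43, 62, 69, 75, 80, 123, 129, 154]
  DwuVI (GATATAAC, off=0): starts [9, 17, 27, 45, 86, 94, 102, 110, 161] → cuts [9, 17, 27, 45, 86, 94, 102, 110, 161]

Pooled cuts: [9, 17, 27, 38, 43, 45, 62, 69, 75, 80, 86, 94, 102, 110, 123, 129, 154, 161]

Fragment lengths:
  [0,9): 9 bp
  [9,17): 8 bp
  [17,27): 10 bp
  [27,38): 11 bp
  [38,43): 5 bp
  [43,45): 2 bp
  [45,62): 17 bp
  [62,69): 7 bp
  [69,75): 6 bp
  [75,80): 5 bp
  [80,86): 6 bp
  [86,94): 8 bp
  [94,102): 8 bp
  [102,110): 8 bp
  [110,123): 13 bp
  [123,129): 6 bp
  [129,154): 25 bp
  [154,161): 7 bp
  [161,172): 11 bp

[2,5,5,6,6,6,7,7,8,8,8,8,9,10,11,11,13,17,25]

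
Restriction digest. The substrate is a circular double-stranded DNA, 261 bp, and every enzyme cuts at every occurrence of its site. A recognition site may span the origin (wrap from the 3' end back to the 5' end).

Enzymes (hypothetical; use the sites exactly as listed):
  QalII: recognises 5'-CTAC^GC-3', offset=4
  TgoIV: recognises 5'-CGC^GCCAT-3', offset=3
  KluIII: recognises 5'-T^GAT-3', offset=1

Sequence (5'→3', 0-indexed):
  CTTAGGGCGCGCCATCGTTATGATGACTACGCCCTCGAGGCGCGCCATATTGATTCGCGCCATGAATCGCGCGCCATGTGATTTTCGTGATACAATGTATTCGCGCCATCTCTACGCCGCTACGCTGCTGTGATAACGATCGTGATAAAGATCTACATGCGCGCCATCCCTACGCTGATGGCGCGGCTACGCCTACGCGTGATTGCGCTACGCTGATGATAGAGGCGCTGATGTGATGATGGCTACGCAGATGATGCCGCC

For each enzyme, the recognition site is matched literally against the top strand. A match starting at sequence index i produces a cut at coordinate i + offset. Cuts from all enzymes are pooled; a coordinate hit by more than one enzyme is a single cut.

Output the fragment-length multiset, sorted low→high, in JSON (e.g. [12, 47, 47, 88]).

[3,3,3,3,4,5,6,6,7,7,8,8,8,9,9,9,11,11,11,11,12,12,13,14,14,16,19,19]

Per-enzyme occurrences:
  QalII (CTACGC, off=4): starts [26, 111, 119, 169, 186, 192, 207, 242] → cuts [30, 115, 123, 173, 190, 196, 211, 246]
  TgoIV (CGCGCCAT, off=3): starts [7, 40, 55, 69, 101, 159] → cuts [10, 43, 58, 72, 104, 162]
  KluIII (TGAT, off=1): starts [20, 50, 78, 87, 130, 142, 175, 199, 213, 216, 228, 233, 236, 251] → cuts [21, 51, 79, 88, 131, 143, 176, 200, 214, 217, 229, 234, 237, 252]

All cut coordinates (distinct, sorted): [10, 21, 30, 43, 51, 58, 72, 79, 88, 104, 115, 123, 131, 143, 162, 173, 176, 190, 196, 200, 211, 214, 217, 229, 234, 237, 246, 252]

Fragment lengths:
  10→21: 11 bp
  21→30: 9 bp
  30→43: 13 bp
  43→51: 8 bp
  51→58: 7 bp
  58→72: 14 bp
  72→79: 7 bp
  79→88: 9 bp
  88→104: 16 bp
  104→115: 11 bp
  115→123: 8 bp
  123→131: 8 bp
  131→143: 12 bp
  143→162: 19 bp
  162→173: 11 bp
  173→176: 3 bp
  176→190: 14 bp
  190→196: 6 bp
  196→200: 4 bp
  200→211: 11 bp
  211→214: 3 bp
  214→217: 3 bp
  217→229: 12 bp
  229→234: 5 bp
  234→237: 3 bp
  237→246: 9 bp
  246→252: 6 bp
  252→10 (wrap): 261-252+10 = 19 bp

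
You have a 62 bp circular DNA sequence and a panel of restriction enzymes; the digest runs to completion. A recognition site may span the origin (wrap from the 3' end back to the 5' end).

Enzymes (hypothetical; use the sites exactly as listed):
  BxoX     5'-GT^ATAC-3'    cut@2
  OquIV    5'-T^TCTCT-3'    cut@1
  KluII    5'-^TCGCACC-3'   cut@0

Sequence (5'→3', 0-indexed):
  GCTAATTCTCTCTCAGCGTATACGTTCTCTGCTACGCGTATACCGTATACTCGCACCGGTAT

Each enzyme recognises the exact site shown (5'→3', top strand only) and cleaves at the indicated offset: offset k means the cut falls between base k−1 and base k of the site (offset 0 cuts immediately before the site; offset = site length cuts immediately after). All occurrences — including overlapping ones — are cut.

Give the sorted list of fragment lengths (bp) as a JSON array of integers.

Per-enzyme occurrences:
  BxoX (GTATAC, off=2): starts [17, 37, 44] → cuts [19, 39, 46]
  OquIV (TTCTCT, off=1): starts [5, 24] → cuts [6, 25]
  KluII (TCGCACC, off=0): starts [50] → cuts [50]

Pooled cuts: [6, 19, 25, 39, 46, 50]

Fragment lengths:
  6→19: 13 bp
  19→25: 6 bp
  25→39: 14 bp
  39→46: 7 bp
  46→50: 4 bp
  50→6 (wrap): 62-50+6 = 18 bp

[4,6,7,13,14,18]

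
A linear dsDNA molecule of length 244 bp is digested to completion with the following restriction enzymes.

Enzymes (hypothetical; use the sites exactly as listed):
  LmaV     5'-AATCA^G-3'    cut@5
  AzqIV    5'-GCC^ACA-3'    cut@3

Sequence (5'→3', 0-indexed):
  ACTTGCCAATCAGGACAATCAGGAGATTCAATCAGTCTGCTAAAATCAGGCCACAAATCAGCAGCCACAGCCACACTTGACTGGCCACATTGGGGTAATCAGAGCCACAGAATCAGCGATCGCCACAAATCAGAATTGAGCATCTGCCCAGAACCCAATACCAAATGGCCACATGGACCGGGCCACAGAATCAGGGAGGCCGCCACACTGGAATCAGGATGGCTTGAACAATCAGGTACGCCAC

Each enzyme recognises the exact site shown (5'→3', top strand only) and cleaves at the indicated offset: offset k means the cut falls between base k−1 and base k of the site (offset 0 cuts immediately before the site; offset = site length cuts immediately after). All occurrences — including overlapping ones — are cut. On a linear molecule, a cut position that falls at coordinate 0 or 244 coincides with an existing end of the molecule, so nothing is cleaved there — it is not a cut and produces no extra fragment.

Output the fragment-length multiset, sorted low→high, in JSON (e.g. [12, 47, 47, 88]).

Per-enzyme occurrences:
  LmaV (AATCAG, off=5): starts [7, 16, 29, 43, 55, 96, 110, 127, 188, 211, 229] → cuts [12, 21, 34, 48, 60, 101, 115, 132, 193, 216, 234]
  AzqIV (GCCACA, off=3): starts [49, 63, 69, 83, 103, 121, 167, 181, 201] → cuts [52, 66, 72, 86, 106, 124, 170, 184, 204]

Pooled cuts: [12, 21, 34, 48, 52, 60, 66, 72, 86, 101, 106, 115, 124, 132, 170, 184, 193, 204, 216, 234]

Fragments:
  [0,12): 12 bp
  [12,21): 9 bp
  [21,34): 13 bp
  [34,48): 14 bp
  [48,52): 4 bp
  [52,60): 8 bp
  [60,66): 6 bp
  [66,72): 6 bp
  [72,86): 14 bp
  [86,101): 15 bp
  [101,106): 5 bp
  [106,115): 9 bp
  [115,124): 9 bp
  [124,132): 8 bp
  [132,170): 38 bp
  [170,184): 14 bp
  [184,193): 9 bp
  [193,204): 11 bp
  [204,216): 12 bp
  [216,234): 18 bp
  [234,244): 10 bp

[4,5,6,6,8,8,9,9,9,9,10,11,12,12,13,14,14,14,15,18,38]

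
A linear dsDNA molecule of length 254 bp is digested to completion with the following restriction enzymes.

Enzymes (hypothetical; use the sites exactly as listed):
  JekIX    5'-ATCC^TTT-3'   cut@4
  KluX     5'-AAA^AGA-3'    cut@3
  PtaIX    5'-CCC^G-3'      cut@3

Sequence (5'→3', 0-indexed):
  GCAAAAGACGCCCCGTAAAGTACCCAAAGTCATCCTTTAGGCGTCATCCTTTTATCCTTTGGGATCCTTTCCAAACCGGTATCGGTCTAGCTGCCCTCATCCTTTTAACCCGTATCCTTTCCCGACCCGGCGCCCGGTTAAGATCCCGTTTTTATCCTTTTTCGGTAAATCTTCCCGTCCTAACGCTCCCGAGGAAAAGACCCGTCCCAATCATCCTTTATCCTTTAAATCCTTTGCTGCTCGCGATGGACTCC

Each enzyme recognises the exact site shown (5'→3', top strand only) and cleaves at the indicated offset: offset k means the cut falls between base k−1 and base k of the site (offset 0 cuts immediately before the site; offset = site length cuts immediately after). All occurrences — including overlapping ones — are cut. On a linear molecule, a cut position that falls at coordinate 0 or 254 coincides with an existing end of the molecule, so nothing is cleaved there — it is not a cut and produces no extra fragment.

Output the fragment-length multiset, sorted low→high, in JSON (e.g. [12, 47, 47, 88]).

[5,5,6,6,6,7,7,7,8,9,9,9,10,10,12,13,14,14,19,21,22,35]

Site scan:
  JekIX (ATCCTTT, off=4): starts [31, 45, 53, 63, 98, 113, 153, 212, 219, 228] → cuts [35, 49, 57, 67, 102, 117, 157, 216, 223, 232]
  KluX (AAAAGA, off=3): starts [2, 194] → cuts [5, 197]
  PtaIX (CCCG, off=3): starts [11, 108, 120, 125, 132, 144, 173, 187, 200] → cuts [14, 111, 123, 128, 135, 147, 176, 190, 203]

Pooled cuts: [5, 14, 35, 49, 57, 67, 102, 111, 117, 123, 128, 135, 147, 157, 176, 190, 197, 203, 216, 223, 232]

Fragment lengths:
  [0,5): 5 bp
  [5,14): 9 bp
  [14,35): 21 bp
  [35,49): 14 bp
  [49,57): 8 bp
  [57,67): 10 bp
  [67,102): 35 bp
  [102,111): 9 bp
  [111,117): 6 bp
  [117,123): 6 bp
  [123,128): 5 bp
  [128,135): 7 bp
  [135,147): 12 bp
  [147,157): 10 bp
  [157,176): 19 bp
  [176,190): 14 bp
  [190,197): 7 bp
  [197,203): 6 bp
  [203,216): 13 bp
  [216,223): 7 bp
  [223,232): 9 bp
  [232,254): 22 bp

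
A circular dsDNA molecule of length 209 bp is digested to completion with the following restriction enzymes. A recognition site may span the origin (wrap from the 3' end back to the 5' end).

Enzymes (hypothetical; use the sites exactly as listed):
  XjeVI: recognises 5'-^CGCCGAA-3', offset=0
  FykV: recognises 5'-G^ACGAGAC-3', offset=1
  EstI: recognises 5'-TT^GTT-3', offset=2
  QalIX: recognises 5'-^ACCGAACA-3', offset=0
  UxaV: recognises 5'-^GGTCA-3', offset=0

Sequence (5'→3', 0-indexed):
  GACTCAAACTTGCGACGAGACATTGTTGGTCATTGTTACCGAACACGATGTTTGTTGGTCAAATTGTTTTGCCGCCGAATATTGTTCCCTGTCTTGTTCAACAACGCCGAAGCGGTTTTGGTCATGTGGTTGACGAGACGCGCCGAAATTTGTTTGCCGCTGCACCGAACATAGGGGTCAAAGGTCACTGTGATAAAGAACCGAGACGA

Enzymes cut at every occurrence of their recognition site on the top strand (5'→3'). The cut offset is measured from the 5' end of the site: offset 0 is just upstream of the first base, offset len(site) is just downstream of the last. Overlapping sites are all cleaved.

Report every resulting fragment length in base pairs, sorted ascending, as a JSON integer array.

Site scan:
  XjeVI (CGCCGAA, off=0): starts [72, 104, 140] → cuts [72, 104, 140]
  FykV (GACGAGAC, off=1): starts [13, 131, 204] → cuts [14, 132, 205]
  EstI (TTGTT, off=2): starts [22, 32, 51, 63, 81, 93, 149] → cuts [24, 34, 53, 65, 83, 95, 151]
  QalIX (ACCGAACA, off=0): starts [37, 163] → cuts [37, 163]
  UxaV (GGTCA, off=0): starts [27, 56, 119, 175, 182] → cuts [27, 56, 119, 175, 182]

Pooled cuts: [14, 24, 27, 34, 37, 53, 56, 65, 72, 83, 95, 104, 119, 132, 140, 151, 163, 175, 182, 205]

Fragment lengths:
  14→24: 10 bp
  24→27: 3 bp
  27→34: 7 bp
  34→37: 3 bp
  37→53: 16 bp
  53→56: 3 bp
  56→65: 9 bp
  65→72: 7 bp
  72→83: 11 bp
  83→95: 12 bp
  95→104: 9 bp
  104→119: 15 bp
  119→132: 13 bp
  132→140: 8 bp
  140→151: 11 bp
  151→163: 12 bp
  163→175: 12 bp
  175→182: 7 bp
  182→205: 23 bp
  205→14 (wrap): 209-205+14 = 18 bp

[3,3,3,7,7,7,8,9,9,10,11,11,12,12,12,13,15,16,18,23]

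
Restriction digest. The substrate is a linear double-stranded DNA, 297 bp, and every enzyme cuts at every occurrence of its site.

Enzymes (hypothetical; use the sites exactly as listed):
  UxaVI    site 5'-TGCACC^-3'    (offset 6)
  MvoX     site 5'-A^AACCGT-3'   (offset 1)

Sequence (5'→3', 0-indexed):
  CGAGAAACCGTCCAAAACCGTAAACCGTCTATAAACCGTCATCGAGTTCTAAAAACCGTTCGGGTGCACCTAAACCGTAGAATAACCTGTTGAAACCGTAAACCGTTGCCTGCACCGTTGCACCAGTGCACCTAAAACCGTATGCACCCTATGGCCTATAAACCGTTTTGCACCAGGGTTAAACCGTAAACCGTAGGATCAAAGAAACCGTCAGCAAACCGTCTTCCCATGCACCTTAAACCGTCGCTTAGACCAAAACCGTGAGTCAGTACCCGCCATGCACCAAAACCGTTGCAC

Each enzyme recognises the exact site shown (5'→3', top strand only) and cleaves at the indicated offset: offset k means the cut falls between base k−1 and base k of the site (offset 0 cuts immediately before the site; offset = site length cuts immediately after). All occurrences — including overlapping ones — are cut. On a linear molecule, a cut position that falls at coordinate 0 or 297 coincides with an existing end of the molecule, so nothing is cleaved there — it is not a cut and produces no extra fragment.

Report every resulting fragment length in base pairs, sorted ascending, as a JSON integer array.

Per-enzyme occurrences:
  UxaVI TGCACC/6: at [64, 110, 118, 126, 142, 168, 229, 278] ⇒ [70, 116, 124, 132, 148, 174, 235, 284]
  MvoX AAACCGT/1: at [4, 14, 21, 32, 52, 71, 92, 99, 134, 159, 180, 187, 204, 215, 237, 255, 285] ⇒ [5, 15, 22, 33, 53, 72, 93, 100, 135, 160, 181, 188, 205, 216, 238, 256, 286]

All cut coordinates (distinct, sorted): [5, 15, 22, 33, 53, 70, 72, 93, 100, 116, 124, 132, 135, 148, 160, 174, 181, 188, 205, 216, 235, 238, 256, 284, 286]

Fragments:
  [0,5): 5 bp
  [5,15): 10 bp
  [15,22): 7 bp
  [22,33): 11 bp
  [33,53): 20 bp
  [53,70): 17 bp
  [70,72): 2 bp
  [72,93): 21 bp
  [93,100): 7 bp
  [100,116): 16 bp
  [116,124): 8 bp
  [124,132): 8 bp
  [132,135): 3 bp
  [135,148): 13 bp
  [148,160): 12 bp
  [160,174): 14 bp
  [174,181): 7 bp
  [181,188): 7 bp
  [188,205): 17 bp
  [205,216): 11 bp
  [216,235): 19 bp
  [235,238): 3 bp
  [238,256): 18 bp
  [256,284): 28 bp
  [284,286): 2 bp
  [286,297): 11 bp

[2,2,3,3,5,7,7,7,7,8,8,10,11,11,11,12,13,14,16,17,17,18,19,20,21,28]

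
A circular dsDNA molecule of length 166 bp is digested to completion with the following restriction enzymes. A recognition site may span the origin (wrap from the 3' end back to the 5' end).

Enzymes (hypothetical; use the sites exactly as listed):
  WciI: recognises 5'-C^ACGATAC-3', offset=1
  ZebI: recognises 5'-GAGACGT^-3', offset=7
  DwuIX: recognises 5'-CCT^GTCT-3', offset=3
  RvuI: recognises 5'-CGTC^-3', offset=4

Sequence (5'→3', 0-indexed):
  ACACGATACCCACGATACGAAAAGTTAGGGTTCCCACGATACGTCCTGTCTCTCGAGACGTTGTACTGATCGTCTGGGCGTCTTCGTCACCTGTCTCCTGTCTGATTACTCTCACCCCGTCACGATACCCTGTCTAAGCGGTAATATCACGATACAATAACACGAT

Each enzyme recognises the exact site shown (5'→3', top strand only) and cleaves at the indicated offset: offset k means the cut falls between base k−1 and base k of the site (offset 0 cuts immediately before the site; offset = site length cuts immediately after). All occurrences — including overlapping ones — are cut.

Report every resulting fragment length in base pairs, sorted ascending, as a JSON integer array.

Site scan:
  WciI CACGATAC/1: at [1, 10, 34, 120, 147, 160] ⇒ [2, 11, 35, 121, 148, 161]
  ZebI GAGACGT/7: at [54] ⇒ [61]
  DwuIX CCTGTCT/3: at [44, 89, 96, 128] ⇒ [47, 92, 99, 131]
  RvuI CGTC/4: at [41, 70, 78, 84, 117] ⇒ [45, 74, 82, 88, 121]

Pooled cuts: [2, 11, 35, 45, 47, 61, 74, 82, 88, 92, 99, 121, 131, 148, 161]

Fragments:
  2→11: 9 bp
  11→35: 24 bp
  35→45: 10 bp
  45→47: 2 bp
  47→61: 14 bp
  61→74: 13 bp
  74→82: 8 bp
  82→88: 6 bp
  88→92: 4 bp
  92→99: 7 bp
  99→121: 22 bp
  121→131: 10 bp
  131→148: 17 bp
  148→161: 13 bp
  161→2 (wrap): 166-161+2 = 7 bp

[2,4,6,7,7,8,9,10,10,13,13,14,17,22,24]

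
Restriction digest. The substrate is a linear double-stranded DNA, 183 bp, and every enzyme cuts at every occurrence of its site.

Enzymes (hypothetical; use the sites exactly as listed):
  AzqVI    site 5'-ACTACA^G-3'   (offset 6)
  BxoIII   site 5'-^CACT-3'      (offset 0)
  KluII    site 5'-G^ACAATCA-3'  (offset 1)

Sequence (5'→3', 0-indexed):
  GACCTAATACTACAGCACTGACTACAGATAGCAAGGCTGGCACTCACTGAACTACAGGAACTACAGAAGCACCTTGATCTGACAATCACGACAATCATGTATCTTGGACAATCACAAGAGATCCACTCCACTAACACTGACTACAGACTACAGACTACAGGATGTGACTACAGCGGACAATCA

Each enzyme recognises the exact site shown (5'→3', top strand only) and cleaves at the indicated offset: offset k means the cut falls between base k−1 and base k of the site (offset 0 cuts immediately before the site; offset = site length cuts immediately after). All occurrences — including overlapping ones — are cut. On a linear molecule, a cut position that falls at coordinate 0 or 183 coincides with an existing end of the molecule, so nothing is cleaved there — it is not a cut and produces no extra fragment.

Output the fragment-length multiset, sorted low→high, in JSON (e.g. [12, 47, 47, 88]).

[1,4,4,5,6,7,7,7,9,9,11,11,12,13,14,14,16,16,17]

Per-enzyme occurrences:
  AzqVI ACTACAG/6: at [8, 20, 50, 59, 139, 146, 153, 166] ⇒ [14, 26, 56, 65, 145, 152, 159, 172]
  BxoIII CACT/0: at [15, 40, 44, 123, 128, 134] ⇒ [15, 40, 44, 123, 128, 134]
  KluII GACAATCA/1: at [80, 89, 106, 175] ⇒ [81, 90, 107, 176]

Pooled cuts: [14, 15, 26, 40, 44, 56, 65, 81, 90, 107, 123, 128, 134, 145, 152, 159, 172, 176]

Fragments:
  [0,14): 14 bp
  [14,15): 1 bp
  [15,26): 11 bp
  [26,40): 14 bp
  [40,44): 4 bp
  [44,56): 12 bp
  [56,65): 9 bp
  [65,81): 16 bp
  [81,90): 9 bp
  [90,107): 17 bp
  [107,123): 16 bp
  [123,128): 5 bp
  [128,134): 6 bp
  [134,145): 11 bp
  [145,152): 7 bp
  [152,159): 7 bp
  [159,172): 13 bp
  [172,176): 4 bp
  [176,183): 7 bp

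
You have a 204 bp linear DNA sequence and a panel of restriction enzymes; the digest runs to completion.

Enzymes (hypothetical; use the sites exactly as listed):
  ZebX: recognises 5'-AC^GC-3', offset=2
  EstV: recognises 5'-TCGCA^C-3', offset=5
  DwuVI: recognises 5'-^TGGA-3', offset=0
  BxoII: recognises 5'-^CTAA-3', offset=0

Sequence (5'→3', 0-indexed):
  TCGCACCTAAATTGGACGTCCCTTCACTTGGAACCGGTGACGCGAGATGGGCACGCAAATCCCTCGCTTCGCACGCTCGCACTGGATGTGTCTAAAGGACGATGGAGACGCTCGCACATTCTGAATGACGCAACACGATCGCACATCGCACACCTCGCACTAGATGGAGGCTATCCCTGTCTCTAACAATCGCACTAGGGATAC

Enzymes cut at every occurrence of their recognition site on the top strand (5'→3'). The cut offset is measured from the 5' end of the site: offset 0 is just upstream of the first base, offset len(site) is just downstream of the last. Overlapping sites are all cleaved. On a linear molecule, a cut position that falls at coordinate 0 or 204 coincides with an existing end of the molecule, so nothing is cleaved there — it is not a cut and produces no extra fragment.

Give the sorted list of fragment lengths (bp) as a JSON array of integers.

Scan for sites:
  ZebX ACGC/2: at [39, 52, 72, 107, 127] ⇒ [41, 54, 74, 109, 129]
  EstV TCGCAC/5: at [0, 68, 76, 111, 138, 145, 154, 189] ⇒ [5, 73, 81, 116, 143, 150, 159, 194]
  DwuVI TGGA/0: at [12, 28, 82, 102, 164] ⇒ [12, 28, 82, 102, 164]
  BxoII CTAA/0: at [6, 91, 182] ⇒ [6, 91, 182]

Pooled cuts: [5, 6, 12, 28, 41, 54, 73, 74, 81, 82, 91, 102, 109, 116, 129, 143, 150, 159, 164, 182, 194]

Fragments:
  [0,5): 5 bp
  [5,6): 1 bp
  [6,12): 6 bp
  [12,28): 16 bp
  [28,41): 13 bp
  [41,54): 13 bp
  [54,73): 19 bp
  [73,74): 1 bp
  [74,81): 7 bp
  [81,82): 1 bp
  [82,91): 9 bp
  [91,102): 11 bp
  [102,109): 7 bp
  [109,116): 7 bp
  [116,129): 13 bp
  [129,143): 14 bp
  [143,150): 7 bp
  [150,159): 9 bp
  [159,164): 5 bp
  [164,182): 18 bp
  [182,194): 12 bp
  [194,204): 10 bp

[1,1,1,5,5,6,7,7,7,7,9,9,10,11,12,13,13,13,14,16,18,19]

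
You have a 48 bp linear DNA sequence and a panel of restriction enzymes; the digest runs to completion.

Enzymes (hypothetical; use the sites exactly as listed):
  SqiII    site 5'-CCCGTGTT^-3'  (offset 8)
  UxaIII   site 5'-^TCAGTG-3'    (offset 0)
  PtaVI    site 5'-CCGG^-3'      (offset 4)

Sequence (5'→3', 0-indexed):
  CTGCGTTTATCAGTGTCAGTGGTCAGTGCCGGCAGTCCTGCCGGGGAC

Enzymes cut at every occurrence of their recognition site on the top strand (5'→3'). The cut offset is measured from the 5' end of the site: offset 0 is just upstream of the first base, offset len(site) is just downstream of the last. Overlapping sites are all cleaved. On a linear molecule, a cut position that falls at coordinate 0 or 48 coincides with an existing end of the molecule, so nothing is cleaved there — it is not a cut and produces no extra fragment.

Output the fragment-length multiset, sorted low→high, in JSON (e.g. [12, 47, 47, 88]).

Site scan:
  SqiII (CCCGTGTT, off=8): no sites
  UxaIII TCAGTG/0: at [9, 15, 22] ⇒ [9, 15, 22]
  PtaVI CCGG/4: at [28, 40] ⇒ [32, 44]

Pooled cuts: [9, 15, 22, 32, 44]

Fragment lengths:
  [0,9): 9 bp
  [9,15): 6 bp
  [15,22): 7 bp
  [22,32): 10 bp
  [32,44): 12 bp
  [44,48): 4 bp

[4,6,7,9,10,12]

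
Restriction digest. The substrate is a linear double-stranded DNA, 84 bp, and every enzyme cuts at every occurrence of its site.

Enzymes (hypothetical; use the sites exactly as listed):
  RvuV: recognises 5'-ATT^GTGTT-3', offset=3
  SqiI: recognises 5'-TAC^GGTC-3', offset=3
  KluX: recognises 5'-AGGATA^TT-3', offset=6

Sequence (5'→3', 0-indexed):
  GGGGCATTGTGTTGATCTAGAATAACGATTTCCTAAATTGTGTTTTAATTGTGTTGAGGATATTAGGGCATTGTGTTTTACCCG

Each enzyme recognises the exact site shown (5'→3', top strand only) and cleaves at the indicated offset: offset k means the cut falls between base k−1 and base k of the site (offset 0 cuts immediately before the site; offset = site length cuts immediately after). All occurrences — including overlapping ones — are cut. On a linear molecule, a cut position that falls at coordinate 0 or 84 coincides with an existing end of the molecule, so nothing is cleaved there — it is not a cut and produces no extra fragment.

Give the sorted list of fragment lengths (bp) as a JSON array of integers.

Scan for sites:
  RvuV ATTGTGTT/3: at [5, 36, 47, 69] ⇒ [8, 39, 50, 72]
  SqiI (TACGGTC, off=3): no sites
  KluX AGGATATT/6: at [56] ⇒ [62]

Pooled cuts: [8, 39, 50, 62, 72]

Fragments:
  [0,8): 8 bp
  [8,39): 31 bp
  [39,50): 11 bp
  [50,62): 12 bp
  [62,72): 10 bp
  [72,84): 12 bp

[8,10,11,12,12,31]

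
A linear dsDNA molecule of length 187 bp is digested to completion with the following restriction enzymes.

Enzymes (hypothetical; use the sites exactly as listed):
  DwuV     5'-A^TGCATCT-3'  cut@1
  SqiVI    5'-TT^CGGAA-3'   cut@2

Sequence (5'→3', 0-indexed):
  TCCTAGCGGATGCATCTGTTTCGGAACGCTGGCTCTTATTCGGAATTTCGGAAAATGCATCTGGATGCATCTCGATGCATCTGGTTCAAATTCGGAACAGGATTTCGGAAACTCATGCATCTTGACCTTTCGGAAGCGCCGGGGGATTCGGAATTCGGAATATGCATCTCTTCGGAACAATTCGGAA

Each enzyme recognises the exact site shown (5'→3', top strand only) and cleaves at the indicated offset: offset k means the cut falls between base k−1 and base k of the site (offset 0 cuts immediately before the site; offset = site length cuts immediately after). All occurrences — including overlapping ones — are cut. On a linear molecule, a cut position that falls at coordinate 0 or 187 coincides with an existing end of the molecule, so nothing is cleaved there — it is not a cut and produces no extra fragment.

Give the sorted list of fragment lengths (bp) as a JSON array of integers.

Scan for sites:
  DwuV (ATGCATCT, off=1): starts [9, 54, 64, 74, 114, 161] → cuts [10, 55, 65, 75, 115, 162]
  SqiVI (TTCGGAA, off=2): starts [19, 38, 46, 90, 103, 128, 146, 153, 170, 180] → cuts [21, 40, 48, 92, 105, 130, 148, 155, 172, 182]

Pooled cuts: [10, 21, 40, 48, 55, 65, 75, 92, 105, 115, 130, 148, 155, 162, 172, 182]

Fragment lengths:
  [0,10): 10 bp
  [10,21): 11 bp
  [21,40): 19 bp
  [40,48): 8 bp
  [48,55): 7 bp
  [55,65): 10 bp
  [65,75): 10 bp
  [75,92): 17 bp
  [92,105): 13 bp
  [105,115): 10 bp
  [115,130): 15 bp
  [130,148): 18 bp
  [148,155): 7 bp
  [155,162): 7 bp
  [162,172): 10 bp
  [172,182): 10 bp
  [182,187): 5 bp

[5,7,7,7,8,10,10,10,10,10,10,11,13,15,17,18,19]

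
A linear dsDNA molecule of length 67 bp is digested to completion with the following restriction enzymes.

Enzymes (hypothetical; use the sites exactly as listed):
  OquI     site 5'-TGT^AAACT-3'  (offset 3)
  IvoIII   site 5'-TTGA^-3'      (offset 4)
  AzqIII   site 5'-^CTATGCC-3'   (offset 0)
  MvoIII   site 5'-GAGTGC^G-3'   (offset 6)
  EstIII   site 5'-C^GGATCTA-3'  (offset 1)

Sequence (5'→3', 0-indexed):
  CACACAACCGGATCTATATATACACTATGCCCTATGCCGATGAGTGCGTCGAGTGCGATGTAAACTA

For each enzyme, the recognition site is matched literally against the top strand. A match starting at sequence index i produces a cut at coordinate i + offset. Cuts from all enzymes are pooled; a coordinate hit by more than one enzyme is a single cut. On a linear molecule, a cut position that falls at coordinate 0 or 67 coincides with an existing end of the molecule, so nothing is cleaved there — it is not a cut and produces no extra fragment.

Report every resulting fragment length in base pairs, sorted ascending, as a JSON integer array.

[5,6,7,9,9,15,16]

Site scan:
  OquI (TGTAAACT, off=3): starts [58] → cuts [61]
  IvoIII (TTGA, off=4): no sites
  AzqIII (CTATGCC, off=0): starts [24, 31] → cuts [24, 31]
  MvoIII (GAGTGCG, off=6): starts [41, 50] → cuts [47, 56]
  EstIII (CGGATCTA, off=1): starts [8] → cuts [9]

Pooled cuts: [9, 24, 31, 47, 56, 61]

Fragments:
  [0,9): 9 bp
  [9,24): 15 bp
  [24,31): 7 bp
  [31,47): 16 bp
  [47,56): 9 bp
  [56,61): 5 bp
  [61,67): 6 bp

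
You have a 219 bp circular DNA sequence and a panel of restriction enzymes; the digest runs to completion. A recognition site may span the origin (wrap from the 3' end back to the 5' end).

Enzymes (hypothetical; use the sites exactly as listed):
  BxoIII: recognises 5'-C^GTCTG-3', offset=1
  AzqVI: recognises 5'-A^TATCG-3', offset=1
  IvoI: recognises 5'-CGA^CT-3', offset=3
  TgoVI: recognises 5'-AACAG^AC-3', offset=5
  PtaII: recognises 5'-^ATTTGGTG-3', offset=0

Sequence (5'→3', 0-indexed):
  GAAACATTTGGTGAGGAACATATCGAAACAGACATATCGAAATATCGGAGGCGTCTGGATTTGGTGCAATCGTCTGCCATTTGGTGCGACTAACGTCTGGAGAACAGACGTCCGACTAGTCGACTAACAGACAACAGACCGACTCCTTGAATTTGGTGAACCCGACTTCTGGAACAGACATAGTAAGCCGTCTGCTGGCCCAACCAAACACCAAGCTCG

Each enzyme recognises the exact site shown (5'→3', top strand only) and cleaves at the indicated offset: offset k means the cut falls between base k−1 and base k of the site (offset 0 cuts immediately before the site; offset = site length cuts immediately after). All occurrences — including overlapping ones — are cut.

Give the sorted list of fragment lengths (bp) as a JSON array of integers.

[3,5,5,6,7,7,7,8,8,8,8,10,11,11,12,12,13,13,15,15,35]

Scan for sites:
  BxoIII (CGTCTG, off=1): starts [51, 70, 93, 188] → cuts [52, 71, 94, 189]
  AzqVI (ATATCG, off=1): starts [19, 33, 41] → cuts [20, 34, 42]
  IvoI (CGACT, off=3): starts [86, 112, 120, 139, 162] → cuts [89, 115, 123, 142, 165]
  TgoVI (AACAGAC, off=5): starts [26, 102, 125, 132, 172] → cuts [31, 107, 130, 137, 177]
  PtaII (ATTTGGTG, off=0): starts [5, 58, 78, 150] → cuts [5, 58, 78, 150]

Pooled cuts: [5, 20, 31, 34, 42, 52, 58, 71, 78, 89, 94, 107, 115, 123, 130, 137, 142, 150, 165, 177, 189]

Fragment lengths:
  5→20: 15 bp
  20→31: 11 bp
  31→34: 3 bp
  34→42: 8 bp
  42→52: 10 bp
  52→58: 6 bp
  58→71: 13 bp
  71→78: 7 bp
  78→89: 11 bp
  89→94: 5 bp
  94→107: 13 bp
  107→115: 8 bp
  115→123: 8 bp
  123→130: 7 bp
  130→137: 7 bp
  137→142: 5 bp
  142→150: 8 bp
  150→165: 15 bp
  165→177: 12 bp
  177→189: 12 bp
  189→5 (wrap): 219-189+5 = 35 bp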